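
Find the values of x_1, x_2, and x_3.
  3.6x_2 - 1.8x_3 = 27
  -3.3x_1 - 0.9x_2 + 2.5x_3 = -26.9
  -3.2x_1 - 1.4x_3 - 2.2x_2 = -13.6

x_1 = 3, x_2 = 5, x_3 = -5

Row-reduce the augmented matrix:
Swap R1 and R2.
R1 ← R1 / (-33/10).
R3 ← R3 + 16/5·R1.
R2 ← R2 / (18/5).
R1 ← R1 − 3/11·R2.
R3 ← R3 + 73/55·R2.
R3 ← R3 / (-1481/330).
R1 ← R1 + 41/66·R3.
R2 ← R2 + 1/2·R3.
Reading off the reduced rows gives x_1 = 3, x_2 = 5, x_3 = -5.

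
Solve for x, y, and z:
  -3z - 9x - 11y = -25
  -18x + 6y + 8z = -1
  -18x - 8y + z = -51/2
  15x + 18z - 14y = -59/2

x = 1/2, y = 2, z = -1/2

Row-reduce the augmented matrix:
R1 ← R1 / (-9).
R2 ← R2 + 18·R1.
R3 ← R3 + 18·R1.
R4 ← R4 − 15·R1.
R2 ← R2 / (28).
R1 ← R1 − 11/9·R2.
R3 ← R3 − 14·R2.
R4 ← R4 + 97/3·R2.
Swap R3 and R4.
R3 ← R3 / (175/6).
R1 ← R1 + 5/18·R3.
R2 ← R2 − 1/2·R3.
R4 reduces to 0 = 0, so the extra equation is consistent.
Reading off the reduced rows gives x = 1/2, y = 2, z = -1/2.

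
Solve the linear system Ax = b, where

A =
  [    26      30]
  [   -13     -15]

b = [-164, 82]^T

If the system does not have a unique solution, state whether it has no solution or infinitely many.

Row-reduce:
R1 ← R1 / (26).
R2 ← R2 + 13·R1.
Rank is 1 with 2 unknowns, leaving x_2 free.

infinitely many solutions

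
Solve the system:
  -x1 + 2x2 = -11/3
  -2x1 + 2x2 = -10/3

x1 = -1/3, x2 = -2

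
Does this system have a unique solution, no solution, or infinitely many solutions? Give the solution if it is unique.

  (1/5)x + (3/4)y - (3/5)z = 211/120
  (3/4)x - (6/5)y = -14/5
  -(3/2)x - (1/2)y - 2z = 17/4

x = -4/3, y = 3/2, z = -3/2

Row-reduce the augmented matrix:
R1 ← R1 / (1/5).
R2 ← R2 − 3/4·R1.
R3 ← R3 + 3/2·R1.
R2 ← R2 / (-321/80).
R1 ← R1 − 15/4·R2.
R3 ← R3 − 41/8·R2.
R3 ← R3 / (-388/107).
R1 ← R1 + 96/107·R3.
R2 ← R2 + 60/107·R3.
Reading off the reduced rows gives x = -4/3, y = 3/2, z = -3/2.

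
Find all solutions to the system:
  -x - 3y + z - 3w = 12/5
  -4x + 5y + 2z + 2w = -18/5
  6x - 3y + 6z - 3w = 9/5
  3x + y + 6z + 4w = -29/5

Row-reduce the augmented matrix:
R1 ← R1 / (-1).
R2 ← R2 + 4·R1.
R3 ← R3 − 6·R1.
R4 ← R4 − 3·R1.
R2 ← R2 / (17).
R1 ← R1 − 3·R2.
R3 ← R3 + 21·R2.
R4 ← R4 + 8·R2.
R3 ← R3 / (162/17).
R1 ← R1 + 11/17·R3.
R2 ← R2 + 2/17·R3.
R4 ← R4 − 137/17·R3.
R4 ← R4 / (85/18).
R1 ← R1 − 5/18·R4.
R2 ← R2 − 7/9·R4.
R3 ← R3 + 7/18·R4.
Reading off the reduced rows gives x = 1/5, y = 0, z = -2/5, w = -1.

x = 1/5, y = 0, z = -2/5, w = -1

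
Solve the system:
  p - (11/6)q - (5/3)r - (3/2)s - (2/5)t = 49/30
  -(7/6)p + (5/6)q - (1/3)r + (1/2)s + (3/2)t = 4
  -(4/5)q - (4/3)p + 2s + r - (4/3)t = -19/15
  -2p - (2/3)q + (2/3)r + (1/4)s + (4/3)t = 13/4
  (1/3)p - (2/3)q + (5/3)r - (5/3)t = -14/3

Row-reduce the augmented matrix:
R2 ← R2 + 7/6·R1.
R3 ← R3 + 4/3·R1.
R4 ← R4 + 2·R1.
R5 ← R5 − 1/3·R1.
R2 ← R2 / (-47/36).
R1 ← R1 + 11/6·R2.
R3 ← R3 + 146/45·R2.
R4 ← R4 + 13/3·R2.
R5 ← R5 + 1/18·R2.
R3 ← R3 / (1043/235).
R1 ← R1 − 72/47·R3.
R2 ← R2 − 82/47·R3.
R4 ← R4 − 230/47·R3.
R5 ← R5 − 109/47·R3.
R4 ← R4 / (-8453/4172).
R1 ← R1 + 852/1043·R4.
R2 ← R2 + 275/1043·R4.
R3 ← R3 − 730/1043·R4.
R5 ← R5 + 1116/1043·R4.
R5 ← R5 / (-7928/25359).
R1 ← R1 + 9501/8453·R5.
R2 ← R2 − 17558/25359·R5.
R3 ← R3 + 39392/126795·R5.
R4 ← R4 + 41576/42265·R5.
Reading off the reduced rows gives p = -5, q = 2, r = -3, s = -3, t = -2.

p = -5, q = 2, r = -3, s = -3, t = -2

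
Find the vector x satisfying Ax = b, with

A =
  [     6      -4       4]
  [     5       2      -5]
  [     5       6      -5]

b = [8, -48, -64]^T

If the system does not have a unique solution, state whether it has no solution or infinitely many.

x_1 = -4, x_2 = -4, x_3 = 4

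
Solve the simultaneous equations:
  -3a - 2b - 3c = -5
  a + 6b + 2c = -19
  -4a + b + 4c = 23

a = -1, b = -5, c = 6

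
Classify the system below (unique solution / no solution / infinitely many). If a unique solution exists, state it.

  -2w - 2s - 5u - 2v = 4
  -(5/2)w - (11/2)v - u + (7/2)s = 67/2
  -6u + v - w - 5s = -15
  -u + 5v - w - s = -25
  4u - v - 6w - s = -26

no solution

Row-reduce:
R1 ← R1 / (-5).
R2 ← R2 + 1·R1.
R3 ← R3 + 6·R1.
R4 ← R4 + 1·R1.
R5 ← R5 − 4·R1.
R2 ← R2 / (-51/10).
R1 ← R1 − 2/5·R2.
R3 ← R3 − 17/5·R2.
R4 ← R4 − 27/5·R2.
R5 ← R5 + 13/5·R2.
Swap R3 and R4.
R3 ← R3 / (-48/17).
R1 ← R1 − 4/17·R3.
R2 ← R2 − 7/17·R3.
R5 ← R5 + 111/17·R3.
Swap R4 and R5.
R4 ← R4 / (-51/4).
R1 ← R1 − 1·R4.
R2 ← R2 + 1/4·R4.
R3 ← R3 + 5/4·R4.
Row 5 reduces to 0 = 2, a contradiction. The system is inconsistent.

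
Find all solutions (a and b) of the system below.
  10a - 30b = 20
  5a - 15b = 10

infinitely many solutions

Row-reduce:
R1 ← R1 / (10).
R2 ← R2 − 5·R1.
Rank is 1 with 2 unknowns, leaving b free.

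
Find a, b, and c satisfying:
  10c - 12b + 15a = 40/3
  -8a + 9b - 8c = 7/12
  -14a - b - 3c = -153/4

a = 3, b = 5/4, c = -5/3

Row-reduce the augmented matrix:
R1 ← R1 / (15).
R2 ← R2 + 8·R1.
R3 ← R3 + 14·R1.
R2 ← R2 / (13/5).
R1 ← R1 + 4/5·R2.
R3 ← R3 + 61/5·R2.
R3 ← R3 / (-241/39).
R1 ← R1 + 2/13·R3.
R2 ← R2 + 40/39·R3.
Reading off the reduced rows gives a = 3, b = 5/4, c = -5/3.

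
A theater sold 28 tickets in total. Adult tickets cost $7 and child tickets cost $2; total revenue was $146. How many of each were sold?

adult tickets: 18, child tickets: 10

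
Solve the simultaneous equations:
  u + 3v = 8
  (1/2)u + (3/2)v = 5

Row-reduce:
R2 ← R2 − 1/2·R1.
Row 2 reduces to 0 = 1, a contradiction. The system is inconsistent.

no solution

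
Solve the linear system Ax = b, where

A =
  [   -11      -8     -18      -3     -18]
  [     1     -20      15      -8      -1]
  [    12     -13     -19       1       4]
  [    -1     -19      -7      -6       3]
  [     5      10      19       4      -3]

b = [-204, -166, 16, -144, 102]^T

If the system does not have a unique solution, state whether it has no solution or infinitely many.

x_1 = 6, x_2 = 6, x_3 = 0, x_4 = 6, x_5 = 4

Row-reduce the augmented matrix:
R1 ← R1 / (-11).
R2 ← R2 − 1·R1.
R3 ← R3 − 12·R1.
R4 ← R4 + 1·R1.
R5 ← R5 − 5·R1.
R2 ← R2 / (-228/11).
R1 ← R1 − 8/11·R2.
R3 ← R3 + 239/11·R2.
R4 ← R4 + 201/11·R2.
R5 ← R5 − 70/11·R2.
R3 ← R3 / (-4001/76).
R1 ← R1 − 40/19·R3.
R2 ← R2 + 49/76·R3.
R4 ← R4 + 1303/76·R3.
R5 ← R5 − 567/38·R3.
R4 ← R4 / (-6220/12003).
R1 ← R1 − 2861/12003·R4.
R2 ← R2 − 3850/12003·R4.
R3 ← R3 + 1459/12003·R4.
R5 ← R5 − 22928/12003·R4.
R5 ← R5 / (39608/1555).
R1 ← R1 − 38309/6220·R5.
R2 ← R2 − 4471/622·R5.
R3 ← R3 + 14751/6220·R5.
R4 ← R4 + 133867/6220·R5.
Reading off the reduced rows gives x_1 = 6, x_2 = 6, x_3 = 0, x_4 = 6, x_5 = 4.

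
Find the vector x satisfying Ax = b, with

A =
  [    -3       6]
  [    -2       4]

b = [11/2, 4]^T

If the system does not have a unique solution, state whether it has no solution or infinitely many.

no solution

Row-reduce:
R1 ← R1 / (-3).
R2 ← R2 + 2·R1.
Row 2 reduces to 0 = 1/3, a contradiction. The system is inconsistent.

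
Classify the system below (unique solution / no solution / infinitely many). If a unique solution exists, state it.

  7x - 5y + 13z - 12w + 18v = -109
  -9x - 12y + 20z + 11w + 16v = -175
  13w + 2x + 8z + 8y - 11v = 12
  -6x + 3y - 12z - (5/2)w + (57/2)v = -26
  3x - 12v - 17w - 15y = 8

infinitely many solutions

Row-reduce:
R1 ← R1 / (7).
R2 ← R2 + 9·R1.
R3 ← R3 − 2·R1.
R4 ← R4 + 6·R1.
R5 ← R5 − 3·R1.
R2 ← R2 / (-129/7).
R1 ← R1 + 5/7·R2.
R3 ← R3 − 66/7·R2.
R4 ← R4 + 9/7·R2.
R5 ← R5 + 90/7·R2.
R3 ← R3 / (992/43).
R1 ← R1 − 56/129·R3.
R2 ← R2 + 257/129·R3.
R4 ← R4 + 147/43·R3.
R5 ← R5 + 1341/43·R3.
R4 ← R4 / (-10295/992).
R1 ← R1 + 673/372·R4.
R2 ← R2 − 4355/2976·R4.
R3 ← R3 − 609/992·R4.
R5 ← R5 − 10295/992·R4.
Rank is 4 with 5 unknowns, leaving v free.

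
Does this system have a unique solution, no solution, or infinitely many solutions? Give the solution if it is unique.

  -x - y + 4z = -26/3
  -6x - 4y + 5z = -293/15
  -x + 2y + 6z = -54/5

x = 8/5, y = 2/5, z = -5/3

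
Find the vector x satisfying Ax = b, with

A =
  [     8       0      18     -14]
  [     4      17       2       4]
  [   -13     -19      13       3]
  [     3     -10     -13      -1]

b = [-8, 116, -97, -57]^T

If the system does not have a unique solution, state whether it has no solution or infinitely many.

x_1 = 5, x_2 = 4, x_3 = 2, x_4 = 6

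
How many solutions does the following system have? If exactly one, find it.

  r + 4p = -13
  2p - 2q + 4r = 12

Row-reduce:
R1 ← R1 / (4).
R2 ← R2 − 2·R1.
R2 ← R2 / (-2).
Rank is 2 with 3 unknowns, leaving r free.

infinitely many solutions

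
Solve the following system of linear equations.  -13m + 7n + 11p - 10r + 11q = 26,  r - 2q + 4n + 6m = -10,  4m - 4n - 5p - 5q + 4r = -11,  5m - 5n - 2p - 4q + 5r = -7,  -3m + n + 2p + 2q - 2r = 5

infinitely many solutions

Row-reduce:
R1 ← R1 / (-13).
R2 ← R2 − 6·R1.
R3 ← R3 − 4·R1.
R4 ← R4 − 5·R1.
R5 ← R5 + 3·R1.
R2 ← R2 / (94/13).
R1 ← R1 + 7/13·R2.
R3 ← R3 + 24/13·R2.
R4 ← R4 + 30/13·R2.
R5 ← R5 + 8/13·R2.
R3 ← R3 / (-15/47).
R1 ← R1 + 22/47·R3.
R2 ← R2 − 33/47·R3.
R4 ← R4 − 181/47·R3.
R5 ← R5 + 5/47·R3.
R4 ← R4 / (-44/5).
R1 ← R1 − 3/5·R4.
R2 ← R2 + 7/5·R4.
R3 ← R3 − 13/5·R4.
Rank is 4 with 5 unknowns, leaving r free.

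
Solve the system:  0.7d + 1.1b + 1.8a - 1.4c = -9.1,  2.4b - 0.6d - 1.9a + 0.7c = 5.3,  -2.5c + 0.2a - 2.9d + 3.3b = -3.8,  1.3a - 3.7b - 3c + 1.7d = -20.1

a = 0, b = 0, c = 5, d = -3

Row-reduce the augmented matrix:
R1 ← R1 / (9/5).
R2 ← R2 + 19/10·R1.
R3 ← R3 − 1/5·R1.
R4 ← R4 − 13/10·R1.
R2 ← R2 / (641/180).
R1 ← R1 − 11/18·R2.
R3 ← R3 − 143/45·R2.
R4 ← R4 + 809/180·R2.
R3 ← R3 / (-10579/6410).
R1 ← R1 + 413/641·R3.
R2 ← R2 + 140/641·R3.
R4 ← R4 + 19041/6410·R3.
R4 ← R4 / (367751/52895).
R1 ← R1 − 16672/10579·R4.
R2 ← R2 − 4755/10579·R4.
R3 ← R3 − 19882/10579·R4.
Reading off the reduced rows gives a = 0, b = 0, c = 5, d = -3.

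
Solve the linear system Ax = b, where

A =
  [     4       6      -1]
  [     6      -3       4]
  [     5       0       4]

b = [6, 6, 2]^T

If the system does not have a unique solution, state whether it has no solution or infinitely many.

Row-reduce the augmented matrix:
R1 ← R1 / (4).
R2 ← R2 − 6·R1.
R3 ← R3 − 5·R1.
R2 ← R2 / (-12).
R1 ← R1 − 3/2·R2.
R3 ← R3 + 15/2·R2.
R3 ← R3 / (29/16).
R1 ← R1 − 7/16·R3.
R2 ← R2 + 11/24·R3.
Reading off the reduced rows gives x_1 = 2, x_2 = -2/3, x_3 = -2.

x_1 = 2, x_2 = -2/3, x_3 = -2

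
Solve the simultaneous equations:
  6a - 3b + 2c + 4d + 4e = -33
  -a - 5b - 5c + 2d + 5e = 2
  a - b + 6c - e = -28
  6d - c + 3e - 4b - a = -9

infinitely many solutions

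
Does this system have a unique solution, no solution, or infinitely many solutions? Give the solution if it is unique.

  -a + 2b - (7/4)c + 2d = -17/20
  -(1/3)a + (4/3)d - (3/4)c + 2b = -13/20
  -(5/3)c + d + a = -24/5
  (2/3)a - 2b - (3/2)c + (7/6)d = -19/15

Row-reduce the augmented matrix:
R1 ← R1 / (-1).
R2 ← R2 + 1/3·R1.
R3 ← R3 − 1·R1.
R4 ← R4 − 2/3·R1.
R2 ← R2 / (4/3).
R1 ← R1 + 2·R2.
R3 ← R3 − 2·R2.
R4 ← R4 + 2/3·R2.
R3 ← R3 / (-19/6).
R1 ← R1 − 3/2·R3.
R2 ← R2 + 1/8·R3.
R4 ← R4 + 11/4·R3.
R4 ← R4 / (125/114).
R1 ← R1 + 1/19·R4.
R2 ← R2 − 8/19·R4.
R3 ← R3 + 12/19·R4.
Reading off the reduced rows gives a = -2, b = -1, c = 3, d = 11/5.

a = -2, b = -1, c = 3, d = 11/5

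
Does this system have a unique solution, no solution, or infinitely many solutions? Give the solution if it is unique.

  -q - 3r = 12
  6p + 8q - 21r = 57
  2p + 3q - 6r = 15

infinitely many solutions

Row-reduce:
Swap R1 and R2.
R1 ← R1 / (6).
R3 ← R3 − 2·R1.
R2 ← R2 / (-1).
R1 ← R1 − 4/3·R2.
R3 ← R3 − 1/3·R2.
Rank is 2 with 3 unknowns, leaving r free.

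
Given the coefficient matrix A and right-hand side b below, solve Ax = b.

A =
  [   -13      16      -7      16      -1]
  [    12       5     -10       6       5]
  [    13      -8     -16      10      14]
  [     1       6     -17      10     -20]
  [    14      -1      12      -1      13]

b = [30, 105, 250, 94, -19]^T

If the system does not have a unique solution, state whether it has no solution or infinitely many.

Row-reduce the augmented matrix:
R1 ← R1 / (-13).
R2 ← R2 − 12·R1.
R3 ← R3 − 13·R1.
R4 ← R4 − 1·R1.
R5 ← R5 − 14·R1.
R2 ← R2 / (257/13).
R1 ← R1 + 16/13·R2.
R3 ← R3 − 8·R2.
R4 ← R4 − 94/13·R2.
R5 ← R5 − 211/13·R2.
R3 ← R3 / (-4199/257).
R1 ← R1 + 125/257·R3.
R2 ← R2 + 214/257·R3.
R4 ← R4 + 2960/257·R3.
R5 ← R5 − 4620/257·R3.
R4 ← R4 / (-114/13).
R1 ← R1 + 6/13·R4.
R2 ← R2 − 2/13·R4.
R3 ← R3 + 14/13·R4.
R5 ← R5 − 241/13·R4.
R5 ← R5 / (-508711/12274).
R1 ← R1 − 9507/6137·R5.
R2 ← R2 + 5468/6137·R5.
R3 ← R3 − 18022/6137·R5.
R4 ← R4 − 41387/12274·R5.
Reading off the reduced rows gives x_1 = 2, x_2 = -5, x_3 = -6, x_4 = 6, x_5 = 2.

x_1 = 2, x_2 = -5, x_3 = -6, x_4 = 6, x_5 = 2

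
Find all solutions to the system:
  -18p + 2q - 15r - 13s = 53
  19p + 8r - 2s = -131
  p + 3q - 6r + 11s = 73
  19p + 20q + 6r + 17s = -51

Row-reduce the augmented matrix:
R1 ← R1 / (-18).
R2 ← R2 − 19·R1.
R3 ← R3 − 1·R1.
R4 ← R4 − 19·R1.
R2 ← R2 / (19/9).
R1 ← R1 + 1/9·R2.
R3 ← R3 − 28/9·R2.
R4 ← R4 − 199/9·R2.
R3 ← R3 / (179/38).
R1 ← R1 − 8/19·R3.
R2 ← R2 + 141/38·R3.
R4 ← R4 − 1372/19·R3.
R4 ← R4 / (-61717/179).
R1 ← R1 + 554/179·R4.
R2 ← R2 − 3383/179·R4.
R3 ← R3 − 1271/179·R4.
Reading off the reduced rows gives p = -5, q = -2, r = -3, s = 6.

p = -5, q = -2, r = -3, s = 6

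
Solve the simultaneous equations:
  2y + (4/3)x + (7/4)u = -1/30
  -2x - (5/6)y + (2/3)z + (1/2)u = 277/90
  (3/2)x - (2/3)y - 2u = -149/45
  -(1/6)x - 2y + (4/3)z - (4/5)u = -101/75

x = -2, y = 5/3, z = 1, u = -2/5

Row-reduce the augmented matrix:
R1 ← R1 / (4/3).
R2 ← R2 + 2·R1.
R3 ← R3 − 3/2·R1.
R4 ← R4 + 1/6·R1.
R2 ← R2 / (13/6).
R1 ← R1 − 3/2·R2.
R3 ← R3 + 35/12·R2.
R4 ← R4 + 7/4·R2.
R3 ← R3 / (35/39).
R1 ← R1 + 6/13·R3.
R2 ← R2 − 4/13·R3.
R4 ← R4 − 73/39·R3.
R4 ← R4 / (81/56).
R1 ← R1 + 51/70·R4.
R2 ← R2 − 381/280·R4.
R3 ← R3 − 297/1120·R4.
Reading off the reduced rows gives x = -2, y = 5/3, z = 1, u = -2/5.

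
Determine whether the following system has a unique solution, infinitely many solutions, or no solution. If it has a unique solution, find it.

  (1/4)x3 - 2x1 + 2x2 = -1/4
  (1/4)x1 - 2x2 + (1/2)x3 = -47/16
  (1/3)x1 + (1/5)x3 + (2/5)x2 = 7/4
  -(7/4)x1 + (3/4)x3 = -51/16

x1 = 9/4, x2 = 2, x3 = 1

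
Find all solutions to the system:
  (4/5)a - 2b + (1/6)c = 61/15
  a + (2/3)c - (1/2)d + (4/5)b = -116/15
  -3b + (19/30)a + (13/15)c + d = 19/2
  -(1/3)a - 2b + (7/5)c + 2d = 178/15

Row-reduce:
R1 ← R1 / (4/5).
R2 ← R2 − 1·R1.
R3 ← R3 − 19/30·R1.
R4 ← R4 + 1/3·R1.
R2 ← R2 / (33/10).
R1 ← R1 + 5/2·R2.
R3 ← R3 + 17/12·R2.
R4 ← R4 + 17/6·R2.
R3 ← R3 / (503/540).
R1 ← R1 − 5/9·R3.
R2 ← R2 − 5/36·R3.
R4 ← R4 − 503/270·R3.
Row 4 reduces to 0 = 1, a contradiction. The system is inconsistent.

no solution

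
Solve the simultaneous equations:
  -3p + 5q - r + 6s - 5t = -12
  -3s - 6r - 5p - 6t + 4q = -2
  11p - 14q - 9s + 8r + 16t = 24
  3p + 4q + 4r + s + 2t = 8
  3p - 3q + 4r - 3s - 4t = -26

no solution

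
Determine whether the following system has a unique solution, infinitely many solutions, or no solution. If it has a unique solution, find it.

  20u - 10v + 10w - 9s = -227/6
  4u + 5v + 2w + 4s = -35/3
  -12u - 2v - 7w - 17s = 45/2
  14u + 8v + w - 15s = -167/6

u = -2/3, v = -1, w = -3, s = 1/2

Row-reduce the augmented matrix:
R1 ← R1 / (20).
R2 ← R2 − 4·R1.
R3 ← R3 + 12·R1.
R4 ← R4 − 14·R1.
R2 ← R2 / (7).
R1 ← R1 + 1/2·R2.
R3 ← R3 + 8·R2.
R4 ← R4 − 15·R2.
R3 ← R3 / (-1).
R1 ← R1 − 1/2·R3.
R4 ← R4 + 6·R3.
R4 ← R4 / (147/2).
R1 ← R1 + 1109/140·R4.
R2 ← R2 − 29/35·R4.
R3 ← R3 − 552/35·R4.
Reading off the reduced rows gives u = -2/3, v = -1, w = -3, s = 1/2.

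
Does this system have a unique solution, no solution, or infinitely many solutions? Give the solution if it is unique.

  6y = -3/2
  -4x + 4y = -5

x = 1, y = -1/4

Row-reduce the augmented matrix:
Swap R1 and R2.
R1 ← R1 / (-4).
R2 ← R2 / (6).
R1 ← R1 + 1·R2.
Reading off the reduced rows gives x = 1, y = -1/4.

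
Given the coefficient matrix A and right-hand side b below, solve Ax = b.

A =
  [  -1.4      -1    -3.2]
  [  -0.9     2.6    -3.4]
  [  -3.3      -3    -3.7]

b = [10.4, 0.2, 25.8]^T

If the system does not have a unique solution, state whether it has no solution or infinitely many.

x_1 = -6, x_2 = -2, x_3 = 0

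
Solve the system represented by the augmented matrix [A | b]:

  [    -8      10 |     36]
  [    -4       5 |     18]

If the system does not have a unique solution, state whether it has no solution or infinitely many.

infinitely many solutions

Row-reduce:
R1 ← R1 / (-8).
R2 ← R2 + 4·R1.
Rank is 1 with 2 unknowns, leaving x_2 free.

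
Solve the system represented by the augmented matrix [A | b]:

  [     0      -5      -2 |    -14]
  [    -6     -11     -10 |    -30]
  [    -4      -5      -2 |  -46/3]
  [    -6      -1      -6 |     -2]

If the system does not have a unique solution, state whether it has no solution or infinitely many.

x_1 = 1/3, x_2 = 3, x_3 = -1/2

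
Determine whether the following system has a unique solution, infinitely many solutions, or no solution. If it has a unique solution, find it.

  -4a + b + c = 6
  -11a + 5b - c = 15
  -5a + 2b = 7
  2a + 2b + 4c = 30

Row-reduce the augmented matrix:
R1 ← R1 / (-4).
R2 ← R2 + 11·R1.
R3 ← R3 + 5·R1.
R4 ← R4 − 2·R1.
R2 ← R2 / (9/4).
R1 ← R1 + 1/4·R2.
R3 ← R3 − 3/4·R2.
R4 ← R4 − 5/2·R2.
Swap R3 and R4.
R3 ← R3 / (26/3).
R1 ← R1 + 2/3·R3.
R2 ← R2 + 5/3·R3.
R4 reduces to 0 = 0, so the extra equation is consistent.
Reading off the reduced rows gives a = 1, b = 6, c = 4.

a = 1, b = 6, c = 4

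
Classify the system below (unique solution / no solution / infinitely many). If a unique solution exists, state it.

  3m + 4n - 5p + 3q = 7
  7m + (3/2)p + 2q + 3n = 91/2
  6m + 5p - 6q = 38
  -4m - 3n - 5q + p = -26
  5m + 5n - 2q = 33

no solution

Row-reduce:
R1 ← R1 / (3).
R2 ← R2 − 7·R1.
R3 ← R3 − 6·R1.
R4 ← R4 + 4·R1.
R5 ← R5 − 5·R1.
R2 ← R2 / (-19/3).
R1 ← R1 − 4/3·R2.
R3 ← R3 + 8·R2.
R4 ← R4 − 7/3·R2.
R5 ← R5 + 5/3·R2.
R3 ← R3 / (-31/19).
R1 ← R1 − 21/19·R3.
R2 ← R2 + 79/38·R3.
R4 ← R4 + 31/38·R3.
R5 ← R5 − 185/38·R3.
Swap R4 and R5.
R4 ← R4 / (-702/31).
R1 ← R1 + 121/31·R4.
R2 ← R2 − 249/31·R4.
R3 ← R3 − 108/31·R4.
Row 5 reduces to 0 = 1/2, a contradiction. The system is inconsistent.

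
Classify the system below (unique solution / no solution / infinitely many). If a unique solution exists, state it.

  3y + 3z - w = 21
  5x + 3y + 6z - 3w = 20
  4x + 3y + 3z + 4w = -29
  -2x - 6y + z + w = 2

x = -5, y = 1, z = 4, w = -6

Row-reduce the augmented matrix:
Swap R1 and R2.
R1 ← R1 / (5).
R3 ← R3 − 4·R1.
R4 ← R4 + 2·R1.
R2 ← R2 / (3).
R1 ← R1 − 3/5·R2.
R3 ← R3 − 3/5·R2.
R4 ← R4 + 24/5·R2.
R3 ← R3 / (-12/5).
R1 ← R1 − 3/5·R3.
R2 ← R2 − 1·R3.
R4 ← R4 − 41/5·R3.
R4 ← R4 / (83/4).
R1 ← R1 − 5/4·R4.
R2 ← R2 − 29/12·R4.
R3 ← R3 + 11/4·R4.
Reading off the reduced rows gives x = -5, y = 1, z = 4, w = -6.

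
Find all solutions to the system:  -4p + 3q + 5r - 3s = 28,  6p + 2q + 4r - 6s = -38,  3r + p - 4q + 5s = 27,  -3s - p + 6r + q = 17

p = -5, q = 0, r = 4, s = 4

Row-reduce the augmented matrix:
R1 ← R1 / (-4).
R2 ← R2 − 6·R1.
R3 ← R3 − 1·R1.
R4 ← R4 + 1·R1.
R2 ← R2 / (13/2).
R1 ← R1 + 3/4·R2.
R3 ← R3 + 13/4·R2.
R4 ← R4 − 1/4·R2.
R3 ← R3 / (10).
R1 ← R1 − 1/13·R3.
R2 ← R2 − 23/13·R3.
R4 ← R4 − 56/13·R3.
R4 ← R4 / (-92/65).
R1 ← R1 + 59/130·R4.
R2 ← R2 + 187/130·R4.
R3 ← R3 + 1/10·R4.
Reading off the reduced rows gives p = -5, q = 0, r = 4, s = 4.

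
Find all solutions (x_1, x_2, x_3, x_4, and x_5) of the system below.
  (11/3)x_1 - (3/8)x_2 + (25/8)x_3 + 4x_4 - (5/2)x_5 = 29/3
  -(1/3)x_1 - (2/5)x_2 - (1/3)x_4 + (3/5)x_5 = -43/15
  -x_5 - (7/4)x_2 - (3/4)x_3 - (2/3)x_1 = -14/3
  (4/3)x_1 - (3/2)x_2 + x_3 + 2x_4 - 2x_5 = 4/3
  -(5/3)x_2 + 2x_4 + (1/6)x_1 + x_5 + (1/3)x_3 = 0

Row-reduce:
R1 ← R1 / (11/3).
R2 ← R2 + 1/3·R1.
R3 ← R3 + 2/3·R1.
R4 ← R4 − 4/3·R1.
R5 ← R5 − 1/6·R1.
R2 ← R2 / (-191/440).
R1 ← R1 + 9/88·R2.
R3 ← R3 + 20/11·R2.
R4 ← R4 + 15/11·R2.
R5 ← R5 + 871/528·R2.
R3 ← R3 / (-262/191).
R1 ← R1 − 150/191·R3.
R2 ← R2 + 125/191·R3.
R4 ← R4 + 393/382·R3.
R5 ← R5 + 509/573·R3.
Swap R4 and R5.
R4 ← R4 / (1033/786).
R1 ← R1 − 187/131·R4.
R2 ← R2 + 140/393·R4.
R3 ← R3 + 172/393·R4.
Rank is 4 with 5 unknowns, leaving x_5 free.

infinitely many solutions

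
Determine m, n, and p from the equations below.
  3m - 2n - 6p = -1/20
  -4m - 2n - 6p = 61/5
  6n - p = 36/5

m = -7/4, n = 1, p = -6/5

Row-reduce the augmented matrix:
R1 ← R1 / (3).
R2 ← R2 + 4·R1.
R2 ← R2 / (-14/3).
R1 ← R1 + 2/3·R2.
R3 ← R3 − 6·R2.
R3 ← R3 / (-19).
R2 ← R2 − 3·R3.
Reading off the reduced rows gives m = -7/4, n = 1, p = -6/5.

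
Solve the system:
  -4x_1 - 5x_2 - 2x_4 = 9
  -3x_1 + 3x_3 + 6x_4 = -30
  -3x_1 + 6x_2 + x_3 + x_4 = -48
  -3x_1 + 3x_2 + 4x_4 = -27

x_1 = 4, x_2 = -5, x_3 = -6, x_4 = 0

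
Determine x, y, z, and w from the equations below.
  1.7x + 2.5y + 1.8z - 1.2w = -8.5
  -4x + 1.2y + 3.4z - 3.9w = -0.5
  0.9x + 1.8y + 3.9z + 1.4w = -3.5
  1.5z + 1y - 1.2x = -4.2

x = 1, y = -6, z = 2, w = -1

Row-reduce the augmented matrix:
R1 ← R1 / (17/10).
R2 ← R2 + 4·R1.
R3 ← R3 − 9/10·R1.
R4 ← R4 + 6/5·R1.
R2 ← R2 / (602/85).
R1 ← R1 − 25/17·R2.
R3 ← R3 − 81/170·R2.
R4 ← R4 − 47/17·R2.
R3 ← R3 / (14649/6020).
R1 ← R1 + 317/602·R3.
R2 ← R2 − 649/602·R3.
R4 ← R4 + 316/1505·R3.
R4 ← R4 / (583681/292980).
R1 ← R1 − 35993/29298·R4.
R2 ← R2 + 60103/29298·R4.
R3 ← R3 − 29951/29298·R4.
Reading off the reduced rows gives x = 1, y = -6, z = 2, w = -1.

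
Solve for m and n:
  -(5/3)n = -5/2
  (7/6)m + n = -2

m = -3, n = 3/2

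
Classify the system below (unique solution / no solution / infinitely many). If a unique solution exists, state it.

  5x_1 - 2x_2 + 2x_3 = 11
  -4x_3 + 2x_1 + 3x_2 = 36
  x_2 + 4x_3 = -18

Row-reduce the augmented matrix:
R1 ← R1 / (5).
R2 ← R2 − 2·R1.
R2 ← R2 / (19/5).
R1 ← R1 + 2/5·R2.
R3 ← R3 − 1·R2.
R3 ← R3 / (100/19).
R1 ← R1 + 2/19·R3.
R2 ← R2 + 24/19·R3.
Reading off the reduced rows gives x_1 = 5, x_2 = 2, x_3 = -5.

x_1 = 5, x_2 = 2, x_3 = -5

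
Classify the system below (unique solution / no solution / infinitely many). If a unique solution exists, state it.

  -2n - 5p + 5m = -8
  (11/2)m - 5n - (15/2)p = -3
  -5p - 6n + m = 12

Row-reduce:
R1 ← R1 / (5).
R2 ← R2 − 11/2·R1.
R3 ← R3 − 1·R1.
R2 ← R2 / (-14/5).
R1 ← R1 + 2/5·R2.
R3 ← R3 + 28/5·R2.
Row 3 reduces to 0 = 2, a contradiction. The system is inconsistent.

no solution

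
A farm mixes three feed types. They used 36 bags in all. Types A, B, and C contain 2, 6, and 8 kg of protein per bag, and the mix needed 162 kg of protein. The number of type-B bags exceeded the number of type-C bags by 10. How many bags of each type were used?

type-A bags: 16, type-B bags: 15, type-C bags: 5

Let a = type-A bags, b = type-B bags, c = type-C bags.
  a + b + c = 36
  2a + 6b + 8c = 162
  -c + b = 10
Row-reduce the augmented matrix:
R2 ← R2 − 2·R1.
R2 ← R2 / (4).
R1 ← R1 − 1·R2.
R3 ← R3 − 1·R2.
R3 ← R3 / (-5/2).
R1 ← R1 + 1/2·R3.
R2 ← R2 − 3/2·R3.
Reading off the reduced rows gives a = 16, b = 15, c = 5.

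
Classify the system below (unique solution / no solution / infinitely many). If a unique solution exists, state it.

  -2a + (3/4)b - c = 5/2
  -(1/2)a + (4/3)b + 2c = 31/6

infinitely many solutions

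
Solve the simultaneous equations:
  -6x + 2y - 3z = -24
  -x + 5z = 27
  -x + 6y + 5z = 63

x = 3, y = 6, z = 6

Row-reduce the augmented matrix:
R1 ← R1 / (-6).
R2 ← R2 + 1·R1.
R3 ← R3 + 1·R1.
R2 ← R2 / (-1/3).
R1 ← R1 + 1/3·R2.
R3 ← R3 − 17/3·R2.
R3 ← R3 / (99).
R1 ← R1 + 5·R3.
R2 ← R2 + 33/2·R3.
Reading off the reduced rows gives x = 3, y = 6, z = 6.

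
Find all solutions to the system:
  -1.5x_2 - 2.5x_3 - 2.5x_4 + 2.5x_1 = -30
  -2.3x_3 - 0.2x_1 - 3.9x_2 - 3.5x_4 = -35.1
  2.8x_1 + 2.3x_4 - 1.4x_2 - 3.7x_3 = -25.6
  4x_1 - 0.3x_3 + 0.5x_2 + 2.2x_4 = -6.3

Row-reduce the augmented matrix:
R1 ← R1 / (5/2).
R2 ← R2 + 1/5·R1.
R3 ← R3 − 14/5·R1.
R4 ← R4 − 4·R1.
R2 ← R2 / (-201/50).
R1 ← R1 + 3/5·R2.
R3 ← R3 − 7/25·R2.
R4 ← R4 − 29/10·R2.
R3 ← R3 / (-2159/2010).
R1 ← R1 + 42/67·R3.
R2 ← R2 − 125/201·R3.
R4 ← R4 − 1906/1005·R3.
R4 ← R4 / (260819/21590).
R1 ← R1 + 7068/2159·R4.
R2 ← R2 − 8040/2159·R4.
R3 ← R3 + 9733/2159·R4.
Reading off the reduced rows gives x_1 = -3, x_2 = 5, x_3 = 4, x_4 = 2.

x_1 = -3, x_2 = 5, x_3 = 4, x_4 = 2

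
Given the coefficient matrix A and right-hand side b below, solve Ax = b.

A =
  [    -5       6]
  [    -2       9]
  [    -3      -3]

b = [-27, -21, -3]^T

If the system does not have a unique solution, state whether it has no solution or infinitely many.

no solution

Row-reduce:
R1 ← R1 / (-5).
R2 ← R2 + 2·R1.
R3 ← R3 + 3·R1.
R2 ← R2 / (33/5).
R1 ← R1 + 6/5·R2.
R3 ← R3 + 33/5·R2.
Row 3 reduces to 0 = 3, a contradiction. The system is inconsistent.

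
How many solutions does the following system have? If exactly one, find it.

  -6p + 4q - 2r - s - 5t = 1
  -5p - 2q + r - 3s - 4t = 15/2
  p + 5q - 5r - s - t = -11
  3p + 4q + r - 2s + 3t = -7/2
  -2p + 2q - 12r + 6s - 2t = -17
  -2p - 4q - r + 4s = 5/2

Row-reduce the augmented matrix:
R1 ← R1 / (-6).
R2 ← R2 + 5·R1.
R3 ← R3 − 1·R1.
R4 ← R4 − 3·R1.
R5 ← R5 + 2·R1.
R6 ← R6 + 2·R1.
R2 ← R2 / (-16/3).
R1 ← R1 + 2/3·R2.
R3 ← R3 − 17/3·R2.
R4 ← R4 − 6·R2.
R5 ← R5 − 2/3·R2.
R6 ← R6 + 16/3·R2.
R3 ← R3 / (-5/2).
R2 ← R2 + 1/2·R3.
R4 ← R4 − 3·R3.
R5 ← R5 + 11·R3.
R6 ← R6 + 3·R3.
R4 ← R4 / (-91/10).
R1 ← R1 − 7/16·R4.
R2 ← R2 − 11/10·R4.
R3 ← R3 − 111/80·R4.
R5 ← R5 − 853/40·R4.
R6 ← R6 − 853/80·R4.
R5 ← R5 / (55/14).
R1 ← R1 − 3/4·R5.
R2 ← R2 − 1/7·R5.
R3 ← R3 − 13/28·R5.
R4 ← R4 − 1/7·R5.
R6 ← R6 − 55/28·R5.
R6 reduces to 0 = 0, so the extra equation is consistent.
Reading off the reduced rows gives p = -1, q = -1/2, r = 3/2, s = 0, t = 0.

p = -1, q = -1/2, r = 3/2, s = 0, t = 0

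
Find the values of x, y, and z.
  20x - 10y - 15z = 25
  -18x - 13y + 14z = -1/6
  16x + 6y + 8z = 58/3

x = 5/4, y = -1, z = 2/3

Row-reduce the augmented matrix:
R1 ← R1 / (20).
R2 ← R2 + 18·R1.
R3 ← R3 − 16·R1.
R2 ← R2 / (-22).
R1 ← R1 + 1/2·R2.
R3 ← R3 − 14·R2.
R3 ← R3 / (447/22).
R1 ← R1 + 67/88·R3.
R2 ← R2 + 1/44·R3.
Reading off the reduced rows gives x = 5/4, y = -1, z = 2/3.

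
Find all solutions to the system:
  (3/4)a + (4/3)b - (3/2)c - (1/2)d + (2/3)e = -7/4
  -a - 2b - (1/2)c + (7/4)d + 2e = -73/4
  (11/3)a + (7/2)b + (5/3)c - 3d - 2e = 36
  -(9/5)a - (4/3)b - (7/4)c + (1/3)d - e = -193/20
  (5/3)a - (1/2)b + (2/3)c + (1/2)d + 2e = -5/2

Row-reduce:
R1 ← R1 / (3/4).
R2 ← R2 + 1·R1.
R3 ← R3 − 11/3·R1.
R4 ← R4 + 9/5·R1.
R5 ← R5 − 5/3·R1.
R2 ← R2 / (-2/9).
R1 ← R1 − 16/9·R2.
R3 ← R3 + 163/54·R2.
R4 ← R4 − 28/15·R2.
R5 ← R5 + 187/54·R2.
R3 ← R3 / (1031/24).
R1 ← R1 + 22·R3.
R2 ← R2 − 45/4·R3.
R4 ← R4 + 527/20·R3.
R5 ← R5 − 1031/24·R3.
R4 ← R4 / (-28049/24744).
R1 ← R1 − 185/1031·R4.
R2 ← R2 + 903/1031·R4.
R3 ← R3 + 733/2062·R4.
Row 5 reduces to 0 = -2, a contradiction. The system is inconsistent.

no solution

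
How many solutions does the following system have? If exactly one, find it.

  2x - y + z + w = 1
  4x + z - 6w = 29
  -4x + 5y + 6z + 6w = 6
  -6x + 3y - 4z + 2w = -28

x = 0, y = 0, z = 5, w = -4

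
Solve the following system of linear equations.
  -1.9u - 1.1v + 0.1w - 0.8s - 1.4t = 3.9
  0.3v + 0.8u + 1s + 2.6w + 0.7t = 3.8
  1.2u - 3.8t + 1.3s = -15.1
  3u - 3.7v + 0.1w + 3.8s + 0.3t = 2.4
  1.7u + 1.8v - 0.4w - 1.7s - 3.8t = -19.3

Row-reduce the augmented matrix:
R1 ← R1 / (-19/10).
R2 ← R2 − 4/5·R1.
R3 ← R3 − 6/5·R1.
R4 ← R4 − 3·R1.
R5 ← R5 − 17/10·R1.
R2 ← R2 / (-31/190).
R1 ← R1 − 11/19·R2.
R3 ← R3 + 66/95·R2.
R4 ← R4 + 1033/190·R2.
R5 ← R5 − 31/38·R2.
R3 ← R3 / (-1734/155).
R1 ← R1 − 289/31·R3.
R2 ← R2 + 502/31·R3.
R4 ← R4 + 27213/310·R3.
R5 ← R5 − 129/10·R3.
R4 ← R4 / (-495/136).
R1 ← R1 − 13/12·R4.
R2 ← R2 + 115/102·R4.
R3 ← R3 − 37/204·R4.
R5 ← R5 + 979/680·R4.
R5 ← R5 / (-54521/2250).
R1 ← R1 − 53519/7425·R5.
R2 ← R2 + 5959/1485·R5.
R3 ← R3 − 16318/7425·R5.
R4 ← R4 + 23702/2475·R5.
Reading off the reduced rows gives u = -2, v = -3, w = 2, s = -1, t = 3.

u = -2, v = -3, w = 2, s = -1, t = 3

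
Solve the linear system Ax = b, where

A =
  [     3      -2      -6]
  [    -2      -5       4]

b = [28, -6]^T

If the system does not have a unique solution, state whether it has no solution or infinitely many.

infinitely many solutions

Row-reduce:
R1 ← R1 / (3).
R2 ← R2 + 2·R1.
R2 ← R2 / (-19/3).
R1 ← R1 + 2/3·R2.
Rank is 2 with 3 unknowns, leaving x_3 free.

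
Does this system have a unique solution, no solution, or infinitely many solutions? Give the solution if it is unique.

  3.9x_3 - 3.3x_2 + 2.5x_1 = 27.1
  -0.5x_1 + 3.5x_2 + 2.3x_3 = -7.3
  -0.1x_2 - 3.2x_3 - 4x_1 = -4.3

Row-reduce the augmented matrix:
R1 ← R1 / (5/2).
R2 ← R2 + 1/2·R1.
R3 ← R3 + 4·R1.
R2 ← R2 / (71/25).
R1 ← R1 + 33/25·R2.
R3 ← R3 + 269/50·R2.
R3 ← R3 / (6301/710).
R1 ← R1 − 1062/355·R3.
R2 ← R2 − 77/71·R3.
Reading off the reduced rows gives x_1 = -2, x_2 = -5, x_3 = 4.

x_1 = -2, x_2 = -5, x_3 = 4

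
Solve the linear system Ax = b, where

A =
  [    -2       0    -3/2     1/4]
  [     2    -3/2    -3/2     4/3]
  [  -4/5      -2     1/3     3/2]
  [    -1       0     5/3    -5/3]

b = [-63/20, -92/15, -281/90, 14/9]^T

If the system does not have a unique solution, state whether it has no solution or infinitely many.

x_1 = 0, x_2 = 3, x_3 = 7/3, x_4 = 7/5

Row-reduce the augmented matrix:
R1 ← R1 / (-2).
R2 ← R2 − 2·R1.
R3 ← R3 + 4/5·R1.
R4 ← R4 + 1·R1.
R2 ← R2 / (-3/2).
R3 ← R3 + 2·R2.
R3 ← R3 / (74/15).
R1 ← R1 − 3/4·R3.
R2 ← R2 − 2·R3.
R4 ← R4 − 29/12·R3.
R4 ← R4 / (-3845/2664).
R1 ← R1 + 5/296·R4.
R2 ← R2 + 511/666·R4.
R3 ← R3 + 16/111·R4.
Reading off the reduced rows gives x_1 = 0, x_2 = 3, x_3 = 7/3, x_4 = 7/5.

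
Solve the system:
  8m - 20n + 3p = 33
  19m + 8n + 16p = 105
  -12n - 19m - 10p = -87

Row-reduce the augmented matrix:
R1 ← R1 / (8).
R2 ← R2 − 19·R1.
R3 ← R3 + 19·R1.
R2 ← R2 / (111/2).
R1 ← R1 + 5/2·R2.
R3 ← R3 + 119/2·R2.
R3 ← R3 / (737/111).
R1 ← R1 − 86/111·R3.
R2 ← R2 − 71/444·R3.
Reading off the reduced rows gives m = 3, n = 0, p = 3.

m = 3, n = 0, p = 3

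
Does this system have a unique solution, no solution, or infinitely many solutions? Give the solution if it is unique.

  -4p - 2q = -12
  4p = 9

p = 9/4, q = 3/2

Row-reduce the augmented matrix:
R1 ← R1 / (-4).
R2 ← R2 − 4·R1.
R2 ← R2 / (-2).
R1 ← R1 − 1/2·R2.
Reading off the reduced rows gives p = 9/4, q = 3/2.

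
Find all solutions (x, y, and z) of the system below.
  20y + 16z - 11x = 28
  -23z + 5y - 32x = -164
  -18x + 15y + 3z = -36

Row-reduce:
R1 ← R1 / (-11).
R2 ← R2 + 32·R1.
R3 ← R3 + 18·R1.
R2 ← R2 / (-585/11).
R1 ← R1 + 20/11·R2.
R3 ← R3 + 195/11·R2.
Rank is 2 with 3 unknowns, leaving z free.

infinitely many solutions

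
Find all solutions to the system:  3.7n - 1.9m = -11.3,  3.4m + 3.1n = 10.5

Row-reduce the augmented matrix:
R1 ← R1 / (-19/10).
R2 ← R2 − 17/5·R1.
R2 ← R2 / (1847/190).
R1 ← R1 + 37/19·R2.
Reading off the reduced rows gives m = 4, n = -1.

m = 4, n = -1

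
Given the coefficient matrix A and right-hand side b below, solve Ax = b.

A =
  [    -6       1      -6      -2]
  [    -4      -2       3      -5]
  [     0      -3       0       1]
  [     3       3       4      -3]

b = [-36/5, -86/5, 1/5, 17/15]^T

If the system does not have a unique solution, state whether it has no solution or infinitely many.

x_1 = 14/5, x_2 = 0, x_3 = -5/3, x_4 = 1/5

Row-reduce the augmented matrix:
R1 ← R1 / (-6).
R2 ← R2 + 4·R1.
R4 ← R4 − 3·R1.
R2 ← R2 / (-8/3).
R1 ← R1 + 1/6·R2.
R3 ← R3 + 3·R2.
R4 ← R4 − 7/2·R2.
R3 ← R3 / (-63/8).
R1 ← R1 − 9/16·R3.
R2 ← R2 + 21/8·R3.
R4 ← R4 − 163/16·R3.
R4 ← R4 / (-275/126).
R1 ← R1 − 13/14·R4.
R2 ← R2 + 1/3·R4.
R3 ← R3 + 41/63·R4.
Reading off the reduced rows gives x_1 = 14/5, x_2 = 0, x_3 = -5/3, x_4 = 1/5.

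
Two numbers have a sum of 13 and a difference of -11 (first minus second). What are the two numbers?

Let x = first number, y = second number.
  x + y = 13
  x - y = -11
Row-reduce the augmented matrix:
R2 ← R2 − 1·R1.
R2 ← R2 / (-2).
R1 ← R1 − 1·R2.
Reading off the reduced rows gives x = 1, y = 12.

first number: 1, second number: 12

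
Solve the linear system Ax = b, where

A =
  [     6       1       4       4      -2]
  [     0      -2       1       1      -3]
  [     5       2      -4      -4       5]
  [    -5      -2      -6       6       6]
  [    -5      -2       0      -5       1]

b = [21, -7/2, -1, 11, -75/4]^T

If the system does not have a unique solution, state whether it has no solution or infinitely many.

Row-reduce the augmented matrix:
R1 ← R1 / (6).
R3 ← R3 − 5·R1.
R4 ← R4 + 5·R1.
R5 ← R5 + 5·R1.
R2 ← R2 / (-2).
R1 ← R1 − 1/6·R2.
R3 ← R3 − 7/6·R2.
R4 ← R4 + 7/6·R2.
R5 ← R5 + 7/6·R2.
R3 ← R3 / (-27/4).
R1 ← R1 − 3/4·R3.
R2 ← R2 + 1/2·R3.
R4 ← R4 + 13/4·R3.
R5 ← R5 − 11/4·R3.
R4 ← R4 / (12).
R3 ← R3 − 1·R4.
R5 ← R5 + 5·R4.
R5 ← R5 / (4505/972).
R1 ← R1 + 1/27·R5.
R2 ← R2 − 92/81·R5.
R3 ← R3 + 1009/972·R5.
R4 ← R4 − 301/972·R5.
Reading off the reduced rows gives x_1 = 1, x_2 = 1, x_3 = 7/4, x_4 = 11/4, x_5 = 2.

x_1 = 1, x_2 = 1, x_3 = 7/4, x_4 = 11/4, x_5 = 2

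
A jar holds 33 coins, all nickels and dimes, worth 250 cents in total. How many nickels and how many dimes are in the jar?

nickels: 16, dimes: 17

Let n = nickels, d = dimes.
  n + d = 33
  5n + 10d = 250
Row-reduce the augmented matrix:
R2 ← R2 − 5·R1.
R2 ← R2 / (5).
R1 ← R1 − 1·R2.
Reading off the reduced rows gives n = 16, d = 17.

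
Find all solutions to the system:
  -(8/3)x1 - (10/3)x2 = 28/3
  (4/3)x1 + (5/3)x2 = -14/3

Row-reduce:
R1 ← R1 / (-8/3).
R2 ← R2 − 4/3·R1.
Rank is 1 with 2 unknowns, leaving x2 free.

infinitely many solutions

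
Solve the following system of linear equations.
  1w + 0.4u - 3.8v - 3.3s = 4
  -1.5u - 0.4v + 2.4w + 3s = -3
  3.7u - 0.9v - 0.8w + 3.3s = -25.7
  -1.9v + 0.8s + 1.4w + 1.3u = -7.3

Row-reduce the augmented matrix:
R1 ← R1 / (2/5).
R2 ← R2 + 3/2·R1.
R3 ← R3 − 37/10·R1.
R4 ← R4 − 13/10·R1.
R2 ← R2 / (-293/20).
R1 ← R1 + 19/2·R2.
R3 ← R3 − 137/4·R2.
R4 ← R4 − 209/20·R2.
R3 ← R3 / (12681/2930).
R1 ← R1 + 436/293·R3.
R2 ← R2 + 123/293·R3.
R4 ← R4 − 7433/2930·R3.
R4 ← R4 / (-15089/7045).
R1 ← R1 − 2710/1409·R4.
R2 ← R2 − 2529/1409·R4.
R3 ← R3 − 7753/2818·R4.
Reading off the reduced rows gives u = -2, v = 3, w = 3, s = -4.

u = -2, v = 3, w = 3, s = -4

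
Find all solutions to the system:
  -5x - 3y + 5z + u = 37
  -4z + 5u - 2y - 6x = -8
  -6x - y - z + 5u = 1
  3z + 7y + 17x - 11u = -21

Row-reduce:
R1 ← R1 / (-5).
R2 ← R2 + 6·R1.
R3 ← R3 + 6·R1.
R4 ← R4 − 17·R1.
R2 ← R2 / (8/5).
R1 ← R1 − 3/5·R2.
R3 ← R3 − 13/5·R2.
R4 ← R4 + 16/5·R2.
R3 ← R3 / (37/4).
R1 ← R1 − 11/4·R3.
R2 ← R2 + 25/4·R3.
Rank is 3 with 4 unknowns, leaving u free.

infinitely many solutions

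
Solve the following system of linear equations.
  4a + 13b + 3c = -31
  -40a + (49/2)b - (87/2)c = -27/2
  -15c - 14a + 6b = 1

no solution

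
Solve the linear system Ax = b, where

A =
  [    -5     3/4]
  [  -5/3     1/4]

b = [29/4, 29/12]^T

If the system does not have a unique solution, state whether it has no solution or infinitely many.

infinitely many solutions

Row-reduce:
R1 ← R1 / (-5).
R2 ← R2 + 5/3·R1.
Rank is 1 with 2 unknowns, leaving x_2 free.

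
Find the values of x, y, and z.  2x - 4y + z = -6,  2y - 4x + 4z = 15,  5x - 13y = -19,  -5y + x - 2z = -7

x = -5/2, y = 1/2, z = 1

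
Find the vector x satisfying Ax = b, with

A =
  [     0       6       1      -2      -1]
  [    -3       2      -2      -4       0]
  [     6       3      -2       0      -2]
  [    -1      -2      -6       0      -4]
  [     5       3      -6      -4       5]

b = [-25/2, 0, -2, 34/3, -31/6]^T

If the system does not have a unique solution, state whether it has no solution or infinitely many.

Row-reduce the augmented matrix:
Swap R1 and R2.
R1 ← R1 / (-3).
R3 ← R3 − 6·R1.
R4 ← R4 + 1·R1.
R5 ← R5 − 5·R1.
R2 ← R2 / (6).
R1 ← R1 + 2/3·R2.
R3 ← R3 − 7·R2.
R4 ← R4 + 8/3·R2.
R5 ← R5 − 19/3·R2.
R3 ← R3 / (-43/6).
R1 ← R1 − 7/9·R3.
R2 ← R2 − 1/6·R3.
R4 ← R4 + 44/9·R3.
R5 ← R5 + 187/18·R3.
R4 ← R4 / (556/129).
R1 ← R1 − 64/129·R4.
R2 ← R2 + 20/43·R4.
R3 ← R3 − 34/43·R4.
R5 ← R5 + 44/129·R4.
R5 ← R5 / (967/139).
R1 ← R1 − 34/139·R5.
R2 ← R2 + 84/139·R5.
R3 ← R3 − 115/139·R5.
R4 ← R4 + 125/139·R5.
Reading off the reduced rows gives x_1 = 2/3, x_2 = -3, x_3 = 0, x_4 = -2, x_5 = -3/2.

x_1 = 2/3, x_2 = -3, x_3 = 0, x_4 = -2, x_5 = -3/2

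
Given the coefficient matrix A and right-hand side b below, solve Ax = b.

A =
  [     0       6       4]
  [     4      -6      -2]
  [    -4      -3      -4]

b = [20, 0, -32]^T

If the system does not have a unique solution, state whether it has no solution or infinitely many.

no solution

Row-reduce:
Swap R1 and R2.
R1 ← R1 / (4).
R3 ← R3 + 4·R1.
R2 ← R2 / (6).
R1 ← R1 + 3/2·R2.
R3 ← R3 + 9·R2.
Row 3 reduces to 0 = -2, a contradiction. The system is inconsistent.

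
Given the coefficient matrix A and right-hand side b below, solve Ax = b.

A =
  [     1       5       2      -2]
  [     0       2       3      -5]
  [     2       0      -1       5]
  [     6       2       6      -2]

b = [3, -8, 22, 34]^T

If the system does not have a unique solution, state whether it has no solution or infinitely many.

Row-reduce the augmented matrix:
R3 ← R3 − 2·R1.
R4 ← R4 − 6·R1.
R2 ← R2 / (2).
R1 ← R1 − 5·R2.
R3 ← R3 + 10·R2.
R4 ← R4 + 28·R2.
R3 ← R3 / (10).
R1 ← R1 + 11/2·R3.
R2 ← R2 − 3/2·R3.
R4 ← R4 − 36·R3.
R4 ← R4 / (-12/5).
R1 ← R1 − 17/10·R4.
R2 ← R2 + 1/10·R4.
R3 ← R3 + 8/5·R4.
Reading off the reduced rows gives x_1 = 3, x_2 = 0, x_3 = 4, x_4 = 4.

x_1 = 3, x_2 = 0, x_3 = 4, x_4 = 4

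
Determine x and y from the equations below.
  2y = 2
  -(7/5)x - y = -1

x = 0, y = 1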